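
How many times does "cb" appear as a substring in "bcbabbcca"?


Searching for "cb" in "bcbabbcca"
Scanning each position:
  Position 0: "bc" => no
  Position 1: "cb" => MATCH
  Position 2: "ba" => no
  Position 3: "ab" => no
  Position 4: "bb" => no
  Position 5: "bc" => no
  Position 6: "cc" => no
  Position 7: "ca" => no
Total occurrences: 1

1


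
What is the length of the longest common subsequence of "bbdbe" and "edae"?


LCS of "bbdbe" and "edae"
DP table:
           e    d    a    e
      0    0    0    0    0
  b   0    0    0    0    0
  b   0    0    0    0    0
  d   0    0    1    1    1
  b   0    0    1    1    1
  e   0    1    1    1    2
LCS length = dp[5][4] = 2

2


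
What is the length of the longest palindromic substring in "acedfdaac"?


Input: "acedfdaac"
Checking substrings for palindromes:
  [3:6] "dfd" (len 3) => palindrome
  [6:8] "aa" (len 2) => palindrome
Longest palindromic substring: "dfd" with length 3

3


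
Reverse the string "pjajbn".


Input: pjajbn
Reading characters right to left:
  Position 5: 'n'
  Position 4: 'b'
  Position 3: 'j'
  Position 2: 'a'
  Position 1: 'j'
  Position 0: 'p'
Reversed: nbjajp

nbjajp


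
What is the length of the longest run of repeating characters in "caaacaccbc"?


Input: "caaacaccbc"
Scanning for longest run:
  Position 1 ('a'): new char, reset run to 1
  Position 2 ('a'): continues run of 'a', length=2
  Position 3 ('a'): continues run of 'a', length=3
  Position 4 ('c'): new char, reset run to 1
  Position 5 ('a'): new char, reset run to 1
  Position 6 ('c'): new char, reset run to 1
  Position 7 ('c'): continues run of 'c', length=2
  Position 8 ('b'): new char, reset run to 1
  Position 9 ('c'): new char, reset run to 1
Longest run: 'a' with length 3

3


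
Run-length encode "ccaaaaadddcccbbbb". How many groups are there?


Input: ccaaaaadddcccbbbb
Scanning for consecutive runs:
  Group 1: 'c' x 2 (positions 0-1)
  Group 2: 'a' x 5 (positions 2-6)
  Group 3: 'd' x 3 (positions 7-9)
  Group 4: 'c' x 3 (positions 10-12)
  Group 5: 'b' x 4 (positions 13-16)
Total groups: 5

5


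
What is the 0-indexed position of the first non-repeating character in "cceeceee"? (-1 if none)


Input: cceeceee
Character frequencies:
  'c': 3
  'e': 5
Scanning left to right for freq == 1:
  Position 0 ('c'): freq=3, skip
  Position 1 ('c'): freq=3, skip
  Position 2 ('e'): freq=5, skip
  Position 3 ('e'): freq=5, skip
  Position 4 ('c'): freq=3, skip
  Position 5 ('e'): freq=5, skip
  Position 6 ('e'): freq=5, skip
  Position 7 ('e'): freq=5, skip
  No unique character found => answer = -1

-1


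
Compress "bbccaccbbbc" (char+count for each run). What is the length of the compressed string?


Input: bbccaccbbbc
Runs:
  'b' x 2 => "b2"
  'c' x 2 => "c2"
  'a' x 1 => "a1"
  'c' x 2 => "c2"
  'b' x 3 => "b3"
  'c' x 1 => "c1"
Compressed: "b2c2a1c2b3c1"
Compressed length: 12

12


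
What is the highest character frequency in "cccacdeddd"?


Input: cccacdeddd
Character counts:
  'a': 1
  'c': 4
  'd': 4
  'e': 1
Maximum frequency: 4

4


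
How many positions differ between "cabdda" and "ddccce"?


Comparing "cabdda" and "ddccce" position by position:
  Position 0: 'c' vs 'd' => DIFFER
  Position 1: 'a' vs 'd' => DIFFER
  Position 2: 'b' vs 'c' => DIFFER
  Position 3: 'd' vs 'c' => DIFFER
  Position 4: 'd' vs 'c' => DIFFER
  Position 5: 'a' vs 'e' => DIFFER
Positions that differ: 6

6


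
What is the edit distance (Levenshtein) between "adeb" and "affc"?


Computing edit distance: "adeb" -> "affc"
DP table:
           a    f    f    c
      0    1    2    3    4
  a   1    0    1    2    3
  d   2    1    1    2    3
  e   3    2    2    2    3
  b   4    3    3    3    3
Edit distance = dp[4][4] = 3

3


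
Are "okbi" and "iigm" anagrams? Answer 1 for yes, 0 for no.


Strings: "okbi", "iigm"
Sorted first:  biko
Sorted second: giim
Differ at position 0: 'b' vs 'g' => not anagrams

0


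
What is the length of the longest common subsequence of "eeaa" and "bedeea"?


LCS of "eeaa" and "bedeea"
DP table:
           b    e    d    e    e    a
      0    0    0    0    0    0    0
  e   0    0    1    1    1    1    1
  e   0    0    1    1    2    2    2
  a   0    0    1    1    2    2    3
  a   0    0    1    1    2    2    3
LCS length = dp[4][6] = 3

3


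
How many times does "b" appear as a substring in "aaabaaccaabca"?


Searching for "b" in "aaabaaccaabca"
Scanning each position:
  Position 0: "a" => no
  Position 1: "a" => no
  Position 2: "a" => no
  Position 3: "b" => MATCH
  Position 4: "a" => no
  Position 5: "a" => no
  Position 6: "c" => no
  Position 7: "c" => no
  Position 8: "a" => no
  Position 9: "a" => no
  Position 10: "b" => MATCH
  Position 11: "c" => no
  Position 12: "a" => no
Total occurrences: 2

2


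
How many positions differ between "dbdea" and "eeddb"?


Comparing "dbdea" and "eeddb" position by position:
  Position 0: 'd' vs 'e' => DIFFER
  Position 1: 'b' vs 'e' => DIFFER
  Position 2: 'd' vs 'd' => same
  Position 3: 'e' vs 'd' => DIFFER
  Position 4: 'a' vs 'b' => DIFFER
Positions that differ: 4

4


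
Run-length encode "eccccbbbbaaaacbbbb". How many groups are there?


Input: eccccbbbbaaaacbbbb
Scanning for consecutive runs:
  Group 1: 'e' x 1 (positions 0-0)
  Group 2: 'c' x 4 (positions 1-4)
  Group 3: 'b' x 4 (positions 5-8)
  Group 4: 'a' x 4 (positions 9-12)
  Group 5: 'c' x 1 (positions 13-13)
  Group 6: 'b' x 4 (positions 14-17)
Total groups: 6

6


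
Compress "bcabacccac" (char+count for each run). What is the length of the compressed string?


Input: bcabacccac
Runs:
  'b' x 1 => "b1"
  'c' x 1 => "c1"
  'a' x 1 => "a1"
  'b' x 1 => "b1"
  'a' x 1 => "a1"
  'c' x 3 => "c3"
  'a' x 1 => "a1"
  'c' x 1 => "c1"
Compressed: "b1c1a1b1a1c3a1c1"
Compressed length: 16

16


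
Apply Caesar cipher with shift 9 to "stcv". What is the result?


Caesar cipher: shift "stcv" by 9
  's' (pos 18) + 9 = pos 1 = 'b'
  't' (pos 19) + 9 = pos 2 = 'c'
  'c' (pos 2) + 9 = pos 11 = 'l'
  'v' (pos 21) + 9 = pos 4 = 'e'
Result: bcle

bcle


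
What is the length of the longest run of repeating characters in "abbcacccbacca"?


Input: "abbcacccbacca"
Scanning for longest run:
  Position 1 ('b'): new char, reset run to 1
  Position 2 ('b'): continues run of 'b', length=2
  Position 3 ('c'): new char, reset run to 1
  Position 4 ('a'): new char, reset run to 1
  Position 5 ('c'): new char, reset run to 1
  Position 6 ('c'): continues run of 'c', length=2
  Position 7 ('c'): continues run of 'c', length=3
  Position 8 ('b'): new char, reset run to 1
  Position 9 ('a'): new char, reset run to 1
  Position 10 ('c'): new char, reset run to 1
  Position 11 ('c'): continues run of 'c', length=2
  Position 12 ('a'): new char, reset run to 1
Longest run: 'c' with length 3

3


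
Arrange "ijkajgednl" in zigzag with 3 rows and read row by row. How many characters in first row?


Zigzag "ijkajgednl" into 3 rows:
Placing characters:
  'i' => row 0
  'j' => row 1
  'k' => row 2
  'a' => row 1
  'j' => row 0
  'g' => row 1
  'e' => row 2
  'd' => row 1
  'n' => row 0
  'l' => row 1
Rows:
  Row 0: "ijn"
  Row 1: "jagdl"
  Row 2: "ke"
First row length: 3

3


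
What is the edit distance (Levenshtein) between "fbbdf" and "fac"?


Computing edit distance: "fbbdf" -> "fac"
DP table:
           f    a    c
      0    1    2    3
  f   1    0    1    2
  b   2    1    1    2
  b   3    2    2    2
  d   4    3    3    3
  f   5    4    4    4
Edit distance = dp[5][3] = 4

4


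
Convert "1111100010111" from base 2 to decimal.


Input: "1111100010111" in base 2
Positional expansion:
  Digit '1' (value 1) x 2^12 = 4096
  Digit '1' (value 1) x 2^11 = 2048
  Digit '1' (value 1) x 2^10 = 1024
  Digit '1' (value 1) x 2^9 = 512
  Digit '1' (value 1) x 2^8 = 256
  Digit '0' (value 0) x 2^7 = 0
  Digit '0' (value 0) x 2^6 = 0
  Digit '0' (value 0) x 2^5 = 0
  Digit '1' (value 1) x 2^4 = 16
  Digit '0' (value 0) x 2^3 = 0
  Digit '1' (value 1) x 2^2 = 4
  Digit '1' (value 1) x 2^1 = 2
  Digit '1' (value 1) x 2^0 = 1
Sum = 7959

7959


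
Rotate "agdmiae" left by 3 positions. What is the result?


Input: "agdmiae", rotate left by 3
First 3 characters: "agd"
Remaining characters: "miae"
Concatenate remaining + first: "miae" + "agd" = "miaeagd"

miaeagd


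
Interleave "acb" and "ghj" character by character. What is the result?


Interleaving "acb" and "ghj":
  Position 0: 'a' from first, 'g' from second => "ag"
  Position 1: 'c' from first, 'h' from second => "ch"
  Position 2: 'b' from first, 'j' from second => "bj"
Result: agchbj

agchbj


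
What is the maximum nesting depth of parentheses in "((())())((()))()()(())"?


Input: "((())())((()))()()(())"
Tracking depth:
  Position 0 '(': depth becomes 1
  Position 1 '(': depth becomes 2
  Position 2 '(': depth becomes 3
  Position 3 ')': depth becomes 2
  Position 4 ')': depth becomes 1
  Position 5 '(': depth becomes 2
  Position 6 ')': depth becomes 1
  Position 7 ')': depth becomes 0
  Position 8 '(': depth becomes 1
  Position 9 '(': depth becomes 2
  Position 10 '(': depth becomes 3
  Position 11 ')': depth becomes 2
  Position 12 ')': depth becomes 1
  Position 13 ')': depth becomes 0
  Position 14 '(': depth becomes 1
  Position 15 ')': depth becomes 0
  Position 16 '(': depth becomes 1
  Position 17 ')': depth becomes 0
  Position 18 '(': depth becomes 1
  Position 19 '(': depth becomes 2
  Position 20 ')': depth becomes 1
  Position 21 ')': depth becomes 0
Maximum depth reached: 3

3


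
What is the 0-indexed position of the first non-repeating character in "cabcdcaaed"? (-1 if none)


Input: cabcdcaaed
Character frequencies:
  'a': 3
  'b': 1
  'c': 3
  'd': 2
  'e': 1
Scanning left to right for freq == 1:
  Position 0 ('c'): freq=3, skip
  Position 1 ('a'): freq=3, skip
  Position 2 ('b'): unique! => answer = 2

2


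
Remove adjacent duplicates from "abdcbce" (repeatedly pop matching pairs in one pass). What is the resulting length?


Input: abdcbce
Stack-based adjacent duplicate removal:
  Read 'a': push. Stack: a
  Read 'b': push. Stack: ab
  Read 'd': push. Stack: abd
  Read 'c': push. Stack: abdc
  Read 'b': push. Stack: abdcb
  Read 'c': push. Stack: abdcbc
  Read 'e': push. Stack: abdcbce
Final stack: "abdcbce" (length 7)

7


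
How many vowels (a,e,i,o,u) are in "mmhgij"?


Input: mmhgij
Checking each character:
  'm' at position 0: consonant
  'm' at position 1: consonant
  'h' at position 2: consonant
  'g' at position 3: consonant
  'i' at position 4: vowel (running total: 1)
  'j' at position 5: consonant
Total vowels: 1

1


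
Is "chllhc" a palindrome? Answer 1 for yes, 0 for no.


Input: chllhc
Reversed: chllhc
  Compare pos 0 ('c') with pos 5 ('c'): match
  Compare pos 1 ('h') with pos 4 ('h'): match
  Compare pos 2 ('l') with pos 3 ('l'): match
Result: palindrome

1


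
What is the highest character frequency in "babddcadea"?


Input: babddcadea
Character counts:
  'a': 3
  'b': 2
  'c': 1
  'd': 3
  'e': 1
Maximum frequency: 3

3


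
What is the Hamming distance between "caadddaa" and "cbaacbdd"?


Comparing "caadddaa" and "cbaacbdd" position by position:
  Position 0: 'c' vs 'c' => same
  Position 1: 'a' vs 'b' => differ
  Position 2: 'a' vs 'a' => same
  Position 3: 'd' vs 'a' => differ
  Position 4: 'd' vs 'c' => differ
  Position 5: 'd' vs 'b' => differ
  Position 6: 'a' vs 'd' => differ
  Position 7: 'a' vs 'd' => differ
Total differences (Hamming distance): 6

6


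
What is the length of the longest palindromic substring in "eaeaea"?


Input: "eaeaea"
Checking substrings for palindromes:
  [0:5] "eaeae" (len 5) => palindrome
  [1:6] "aeaea" (len 5) => palindrome
  [0:3] "eae" (len 3) => palindrome
  [1:4] "aea" (len 3) => palindrome
  [2:5] "eae" (len 3) => palindrome
  [3:6] "aea" (len 3) => palindrome
Longest palindromic substring: "eaeae" with length 5

5


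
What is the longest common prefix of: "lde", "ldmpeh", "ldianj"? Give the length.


Words: lde, ldmpeh, ldianj
  Position 0: all 'l' => match
  Position 1: all 'd' => match
  Position 2: ('e', 'm', 'i') => mismatch, stop
LCP = "ld" (length 2)

2


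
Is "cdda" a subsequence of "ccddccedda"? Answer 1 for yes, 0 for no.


Check if "cdda" is a subsequence of "ccddccedda"
Greedy scan:
  Position 0 ('c'): matches sub[0] = 'c'
  Position 1 ('c'): no match needed
  Position 2 ('d'): matches sub[1] = 'd'
  Position 3 ('d'): matches sub[2] = 'd'
  Position 4 ('c'): no match needed
  Position 5 ('c'): no match needed
  Position 6 ('e'): no match needed
  Position 7 ('d'): no match needed
  Position 8 ('d'): no match needed
  Position 9 ('a'): matches sub[3] = 'a'
All 4 characters matched => is a subsequence

1


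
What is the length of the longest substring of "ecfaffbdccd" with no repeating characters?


Input: "ecfaffbdccd"
Sliding window (track last position of each char):
  Position 0 ('e'): window [0,0] length 1 -- new best
  Position 1 ('c'): window [0,1] length 2 -- new best
  Position 2 ('f'): window [0,2] length 3 -- new best
  Position 3 ('a'): window [0,3] length 4 -- new best
  Position 4 ('f'): repeat (last at 2), move window start to 3
  Position 4 ('f'): window [3,4] length 2
  Position 5 ('f'): repeat (last at 4), move window start to 5
  Position 5 ('f'): window [5,5] length 1
  Position 6 ('b'): window [5,6] length 2
  Position 7 ('d'): window [5,7] length 3
  Position 8 ('c'): window [5,8] length 4
  Position 9 ('c'): repeat (last at 8), move window start to 9
  Position 9 ('c'): window [9,9] length 1
  Position 10 ('d'): window [9,10] length 2
Longest substring with no repeats: "ecfa" with length 4

4


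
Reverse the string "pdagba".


Input: pdagba
Reading characters right to left:
  Position 5: 'a'
  Position 4: 'b'
  Position 3: 'g'
  Position 2: 'a'
  Position 1: 'd'
  Position 0: 'p'
Reversed: abgadp

abgadp


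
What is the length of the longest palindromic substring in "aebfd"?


Input: "aebfd"
Checking substrings for palindromes:
  No multi-char palindromic substrings found
Longest palindromic substring: "a" with length 1

1


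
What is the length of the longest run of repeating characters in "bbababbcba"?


Input: "bbababbcba"
Scanning for longest run:
  Position 1 ('b'): continues run of 'b', length=2
  Position 2 ('a'): new char, reset run to 1
  Position 3 ('b'): new char, reset run to 1
  Position 4 ('a'): new char, reset run to 1
  Position 5 ('b'): new char, reset run to 1
  Position 6 ('b'): continues run of 'b', length=2
  Position 7 ('c'): new char, reset run to 1
  Position 8 ('b'): new char, reset run to 1
  Position 9 ('a'): new char, reset run to 1
Longest run: 'b' with length 2

2


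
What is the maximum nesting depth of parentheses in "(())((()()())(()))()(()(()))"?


Input: "(())((()()())(()))()(()(()))"
Tracking depth:
  Position 0 '(': depth becomes 1
  Position 1 '(': depth becomes 2
  Position 2 ')': depth becomes 1
  Position 3 ')': depth becomes 0
  Position 4 '(': depth becomes 1
  Position 5 '(': depth becomes 2
  Position 6 '(': depth becomes 3
  Position 7 ')': depth becomes 2
  Position 8 '(': depth becomes 3
  Position 9 ')': depth becomes 2
  Position 10 '(': depth becomes 3
  Position 11 ')': depth becomes 2
  Position 12 ')': depth becomes 1
  Position 13 '(': depth becomes 2
  Position 14 '(': depth becomes 3
  Position 15 ')': depth becomes 2
  Position 16 ')': depth becomes 1
  Position 17 ')': depth becomes 0
  Position 18 '(': depth becomes 1
  Position 19 ')': depth becomes 0
  Position 20 '(': depth becomes 1
  Position 21 '(': depth becomes 2
  Position 22 ')': depth becomes 1
  Position 23 '(': depth becomes 2
  Position 24 '(': depth becomes 3
  Position 25 ')': depth becomes 2
  Position 26 ')': depth becomes 1
  Position 27 ')': depth becomes 0
Maximum depth reached: 3

3


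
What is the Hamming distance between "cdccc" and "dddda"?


Comparing "cdccc" and "dddda" position by position:
  Position 0: 'c' vs 'd' => differ
  Position 1: 'd' vs 'd' => same
  Position 2: 'c' vs 'd' => differ
  Position 3: 'c' vs 'd' => differ
  Position 4: 'c' vs 'a' => differ
Total differences (Hamming distance): 4

4


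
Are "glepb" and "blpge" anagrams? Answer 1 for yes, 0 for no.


Strings: "glepb", "blpge"
Sorted first:  beglp
Sorted second: beglp
Sorted forms match => anagrams

1


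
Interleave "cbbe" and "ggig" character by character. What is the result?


Interleaving "cbbe" and "ggig":
  Position 0: 'c' from first, 'g' from second => "cg"
  Position 1: 'b' from first, 'g' from second => "bg"
  Position 2: 'b' from first, 'i' from second => "bi"
  Position 3: 'e' from first, 'g' from second => "eg"
Result: cgbgbieg

cgbgbieg


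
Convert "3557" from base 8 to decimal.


Input: "3557" in base 8
Positional expansion:
  Digit '3' (value 3) x 8^3 = 1536
  Digit '5' (value 5) x 8^2 = 320
  Digit '5' (value 5) x 8^1 = 40
  Digit '7' (value 7) x 8^0 = 7
Sum = 1903

1903


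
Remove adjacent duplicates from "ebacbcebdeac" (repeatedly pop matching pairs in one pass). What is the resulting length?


Input: ebacbcebdeac
Stack-based adjacent duplicate removal:
  Read 'e': push. Stack: e
  Read 'b': push. Stack: eb
  Read 'a': push. Stack: eba
  Read 'c': push. Stack: ebac
  Read 'b': push. Stack: ebacb
  Read 'c': push. Stack: ebacbc
  Read 'e': push. Stack: ebacbce
  Read 'b': push. Stack: ebacbceb
  Read 'd': push. Stack: ebacbcebd
  Read 'e': push. Stack: ebacbcebde
  Read 'a': push. Stack: ebacbcebdea
  Read 'c': push. Stack: ebacbcebdeac
Final stack: "ebacbcebdeac" (length 12)

12


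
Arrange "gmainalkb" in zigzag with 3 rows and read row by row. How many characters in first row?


Zigzag "gmainalkb" into 3 rows:
Placing characters:
  'g' => row 0
  'm' => row 1
  'a' => row 2
  'i' => row 1
  'n' => row 0
  'a' => row 1
  'l' => row 2
  'k' => row 1
  'b' => row 0
Rows:
  Row 0: "gnb"
  Row 1: "miak"
  Row 2: "al"
First row length: 3

3


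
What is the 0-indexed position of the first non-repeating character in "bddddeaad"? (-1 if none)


Input: bddddeaad
Character frequencies:
  'a': 2
  'b': 1
  'd': 5
  'e': 1
Scanning left to right for freq == 1:
  Position 0 ('b'): unique! => answer = 0

0


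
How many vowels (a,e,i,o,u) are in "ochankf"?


Input: ochankf
Checking each character:
  'o' at position 0: vowel (running total: 1)
  'c' at position 1: consonant
  'h' at position 2: consonant
  'a' at position 3: vowel (running total: 2)
  'n' at position 4: consonant
  'k' at position 5: consonant
  'f' at position 6: consonant
Total vowels: 2

2


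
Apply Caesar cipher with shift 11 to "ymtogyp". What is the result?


Caesar cipher: shift "ymtogyp" by 11
  'y' (pos 24) + 11 = pos 9 = 'j'
  'm' (pos 12) + 11 = pos 23 = 'x'
  't' (pos 19) + 11 = pos 4 = 'e'
  'o' (pos 14) + 11 = pos 25 = 'z'
  'g' (pos 6) + 11 = pos 17 = 'r'
  'y' (pos 24) + 11 = pos 9 = 'j'
  'p' (pos 15) + 11 = pos 0 = 'a'
Result: jxezrja

jxezrja


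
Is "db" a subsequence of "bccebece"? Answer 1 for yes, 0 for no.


Check if "db" is a subsequence of "bccebece"
Greedy scan:
  Position 0 ('b'): no match needed
  Position 1 ('c'): no match needed
  Position 2 ('c'): no match needed
  Position 3 ('e'): no match needed
  Position 4 ('b'): no match needed
  Position 5 ('e'): no match needed
  Position 6 ('c'): no match needed
  Position 7 ('e'): no match needed
Only matched 0/2 characters => not a subsequence

0


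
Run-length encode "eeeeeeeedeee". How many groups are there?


Input: eeeeeeeedeee
Scanning for consecutive runs:
  Group 1: 'e' x 8 (positions 0-7)
  Group 2: 'd' x 1 (positions 8-8)
  Group 3: 'e' x 3 (positions 9-11)
Total groups: 3

3


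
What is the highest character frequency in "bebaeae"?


Input: bebaeae
Character counts:
  'a': 2
  'b': 2
  'e': 3
Maximum frequency: 3

3


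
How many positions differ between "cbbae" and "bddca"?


Comparing "cbbae" and "bddca" position by position:
  Position 0: 'c' vs 'b' => DIFFER
  Position 1: 'b' vs 'd' => DIFFER
  Position 2: 'b' vs 'd' => DIFFER
  Position 3: 'a' vs 'c' => DIFFER
  Position 4: 'e' vs 'a' => DIFFER
Positions that differ: 5

5


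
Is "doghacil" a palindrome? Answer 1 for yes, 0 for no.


Input: doghacil
Reversed: licahgod
  Compare pos 0 ('d') with pos 7 ('l'): MISMATCH
  Compare pos 1 ('o') with pos 6 ('i'): MISMATCH
  Compare pos 2 ('g') with pos 5 ('c'): MISMATCH
  Compare pos 3 ('h') with pos 4 ('a'): MISMATCH
Result: not a palindrome

0


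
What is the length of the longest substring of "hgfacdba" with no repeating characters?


Input: "hgfacdba"
Sliding window (track last position of each char):
  Position 0 ('h'): window [0,0] length 1 -- new best
  Position 1 ('g'): window [0,1] length 2 -- new best
  Position 2 ('f'): window [0,2] length 3 -- new best
  Position 3 ('a'): window [0,3] length 4 -- new best
  Position 4 ('c'): window [0,4] length 5 -- new best
  Position 5 ('d'): window [0,5] length 6 -- new best
  Position 6 ('b'): window [0,6] length 7 -- new best
  Position 7 ('a'): repeat (last at 3), move window start to 4
  Position 7 ('a'): window [4,7] length 4
Longest substring with no repeats: "hgfacdb" with length 7

7


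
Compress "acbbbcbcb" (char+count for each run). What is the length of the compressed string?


Input: acbbbcbcb
Runs:
  'a' x 1 => "a1"
  'c' x 1 => "c1"
  'b' x 3 => "b3"
  'c' x 1 => "c1"
  'b' x 1 => "b1"
  'c' x 1 => "c1"
  'b' x 1 => "b1"
Compressed: "a1c1b3c1b1c1b1"
Compressed length: 14

14


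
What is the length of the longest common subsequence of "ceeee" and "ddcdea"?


LCS of "ceeee" and "ddcdea"
DP table:
           d    d    c    d    e    a
      0    0    0    0    0    0    0
  c   0    0    0    1    1    1    1
  e   0    0    0    1    1    2    2
  e   0    0    0    1    1    2    2
  e   0    0    0    1    1    2    2
  e   0    0    0    1    1    2    2
LCS length = dp[5][6] = 2

2


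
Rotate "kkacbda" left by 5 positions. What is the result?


Input: "kkacbda", rotate left by 5
First 5 characters: "kkacb"
Remaining characters: "da"
Concatenate remaining + first: "da" + "kkacb" = "dakkacb"

dakkacb


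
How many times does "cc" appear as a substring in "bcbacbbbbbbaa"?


Searching for "cc" in "bcbacbbbbbbaa"
Scanning each position:
  Position 0: "bc" => no
  Position 1: "cb" => no
  Position 2: "ba" => no
  Position 3: "ac" => no
  Position 4: "cb" => no
  Position 5: "bb" => no
  Position 6: "bb" => no
  Position 7: "bb" => no
  Position 8: "bb" => no
  Position 9: "bb" => no
  Position 10: "ba" => no
  Position 11: "aa" => no
Total occurrences: 0

0


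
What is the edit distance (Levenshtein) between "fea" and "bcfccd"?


Computing edit distance: "fea" -> "bcfccd"
DP table:
           b    c    f    c    c    d
      0    1    2    3    4    5    6
  f   1    1    2    2    3    4    5
  e   2    2    2    3    3    4    5
  a   3    3    3    3    4    4    5
Edit distance = dp[3][6] = 5

5


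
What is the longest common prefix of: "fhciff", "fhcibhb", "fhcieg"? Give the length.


Words: fhciff, fhcibhb, fhcieg
  Position 0: all 'f' => match
  Position 1: all 'h' => match
  Position 2: all 'c' => match
  Position 3: all 'i' => match
  Position 4: ('f', 'b', 'e') => mismatch, stop
LCP = "fhci" (length 4)

4


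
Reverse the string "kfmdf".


Input: kfmdf
Reading characters right to left:
  Position 4: 'f'
  Position 3: 'd'
  Position 2: 'm'
  Position 1: 'f'
  Position 0: 'k'
Reversed: fdmfk

fdmfk


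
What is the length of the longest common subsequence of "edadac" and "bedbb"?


LCS of "edadac" and "bedbb"
DP table:
           b    e    d    b    b
      0    0    0    0    0    0
  e   0    0    1    1    1    1
  d   0    0    1    2    2    2
  a   0    0    1    2    2    2
  d   0    0    1    2    2    2
  a   0    0    1    2    2    2
  c   0    0    1    2    2    2
LCS length = dp[6][5] = 2

2


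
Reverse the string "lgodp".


Input: lgodp
Reading characters right to left:
  Position 4: 'p'
  Position 3: 'd'
  Position 2: 'o'
  Position 1: 'g'
  Position 0: 'l'
Reversed: pdogl

pdogl


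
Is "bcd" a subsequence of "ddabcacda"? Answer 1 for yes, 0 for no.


Check if "bcd" is a subsequence of "ddabcacda"
Greedy scan:
  Position 0 ('d'): no match needed
  Position 1 ('d'): no match needed
  Position 2 ('a'): no match needed
  Position 3 ('b'): matches sub[0] = 'b'
  Position 4 ('c'): matches sub[1] = 'c'
  Position 5 ('a'): no match needed
  Position 6 ('c'): no match needed
  Position 7 ('d'): matches sub[2] = 'd'
  Position 8 ('a'): no match needed
All 3 characters matched => is a subsequence

1


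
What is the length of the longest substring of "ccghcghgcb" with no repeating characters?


Input: "ccghcghgcb"
Sliding window (track last position of each char):
  Position 0 ('c'): window [0,0] length 1 -- new best
  Position 1 ('c'): repeat (last at 0), move window start to 1
  Position 1 ('c'): window [1,1] length 1
  Position 2 ('g'): window [1,2] length 2 -- new best
  Position 3 ('h'): window [1,3] length 3 -- new best
  Position 4 ('c'): repeat (last at 1), move window start to 2
  Position 4 ('c'): window [2,4] length 3
  Position 5 ('g'): repeat (last at 2), move window start to 3
  Position 5 ('g'): window [3,5] length 3
  Position 6 ('h'): repeat (last at 3), move window start to 4
  Position 6 ('h'): window [4,6] length 3
  Position 7 ('g'): repeat (last at 5), move window start to 6
  Position 7 ('g'): window [6,7] length 2
  Position 8 ('c'): window [6,8] length 3
  Position 9 ('b'): window [6,9] length 4 -- new best
Longest substring with no repeats: "hgcb" with length 4

4


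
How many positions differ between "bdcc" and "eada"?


Comparing "bdcc" and "eada" position by position:
  Position 0: 'b' vs 'e' => DIFFER
  Position 1: 'd' vs 'a' => DIFFER
  Position 2: 'c' vs 'd' => DIFFER
  Position 3: 'c' vs 'a' => DIFFER
Positions that differ: 4

4


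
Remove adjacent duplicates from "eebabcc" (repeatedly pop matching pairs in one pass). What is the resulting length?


Input: eebabcc
Stack-based adjacent duplicate removal:
  Read 'e': push. Stack: e
  Read 'e': matches stack top 'e' => pop. Stack: (empty)
  Read 'b': push. Stack: b
  Read 'a': push. Stack: ba
  Read 'b': push. Stack: bab
  Read 'c': push. Stack: babc
  Read 'c': matches stack top 'c' => pop. Stack: bab
Final stack: "bab" (length 3)

3


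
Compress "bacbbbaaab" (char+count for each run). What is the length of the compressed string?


Input: bacbbbaaab
Runs:
  'b' x 1 => "b1"
  'a' x 1 => "a1"
  'c' x 1 => "c1"
  'b' x 3 => "b3"
  'a' x 3 => "a3"
  'b' x 1 => "b1"
Compressed: "b1a1c1b3a3b1"
Compressed length: 12

12


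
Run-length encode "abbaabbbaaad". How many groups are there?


Input: abbaabbbaaad
Scanning for consecutive runs:
  Group 1: 'a' x 1 (positions 0-0)
  Group 2: 'b' x 2 (positions 1-2)
  Group 3: 'a' x 2 (positions 3-4)
  Group 4: 'b' x 3 (positions 5-7)
  Group 5: 'a' x 3 (positions 8-10)
  Group 6: 'd' x 1 (positions 11-11)
Total groups: 6

6


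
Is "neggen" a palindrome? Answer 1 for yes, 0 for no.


Input: neggen
Reversed: neggen
  Compare pos 0 ('n') with pos 5 ('n'): match
  Compare pos 1 ('e') with pos 4 ('e'): match
  Compare pos 2 ('g') with pos 3 ('g'): match
Result: palindrome

1


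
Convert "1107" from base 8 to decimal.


Input: "1107" in base 8
Positional expansion:
  Digit '1' (value 1) x 8^3 = 512
  Digit '1' (value 1) x 8^2 = 64
  Digit '0' (value 0) x 8^1 = 0
  Digit '7' (value 7) x 8^0 = 7
Sum = 583

583


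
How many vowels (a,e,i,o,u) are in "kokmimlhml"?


Input: kokmimlhml
Checking each character:
  'k' at position 0: consonant
  'o' at position 1: vowel (running total: 1)
  'k' at position 2: consonant
  'm' at position 3: consonant
  'i' at position 4: vowel (running total: 2)
  'm' at position 5: consonant
  'l' at position 6: consonant
  'h' at position 7: consonant
  'm' at position 8: consonant
  'l' at position 9: consonant
Total vowels: 2

2


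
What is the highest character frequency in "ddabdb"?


Input: ddabdb
Character counts:
  'a': 1
  'b': 2
  'd': 3
Maximum frequency: 3

3


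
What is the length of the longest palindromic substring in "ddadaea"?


Input: "ddadaea"
Checking substrings for palindromes:
  [1:4] "dad" (len 3) => palindrome
  [2:5] "ada" (len 3) => palindrome
  [4:7] "aea" (len 3) => palindrome
  [0:2] "dd" (len 2) => palindrome
Longest palindromic substring: "dad" with length 3

3


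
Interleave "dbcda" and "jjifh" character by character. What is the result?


Interleaving "dbcda" and "jjifh":
  Position 0: 'd' from first, 'j' from second => "dj"
  Position 1: 'b' from first, 'j' from second => "bj"
  Position 2: 'c' from first, 'i' from second => "ci"
  Position 3: 'd' from first, 'f' from second => "df"
  Position 4: 'a' from first, 'h' from second => "ah"
Result: djbjcidfah

djbjcidfah


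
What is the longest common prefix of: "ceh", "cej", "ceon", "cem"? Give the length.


Words: ceh, cej, ceon, cem
  Position 0: all 'c' => match
  Position 1: all 'e' => match
  Position 2: ('h', 'j', 'o', 'm') => mismatch, stop
LCP = "ce" (length 2)

2


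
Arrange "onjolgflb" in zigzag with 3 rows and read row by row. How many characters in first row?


Zigzag "onjolgflb" into 3 rows:
Placing characters:
  'o' => row 0
  'n' => row 1
  'j' => row 2
  'o' => row 1
  'l' => row 0
  'g' => row 1
  'f' => row 2
  'l' => row 1
  'b' => row 0
Rows:
  Row 0: "olb"
  Row 1: "nogl"
  Row 2: "jf"
First row length: 3

3


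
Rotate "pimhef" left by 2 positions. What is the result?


Input: "pimhef", rotate left by 2
First 2 characters: "pi"
Remaining characters: "mhef"
Concatenate remaining + first: "mhef" + "pi" = "mhefpi"

mhefpi


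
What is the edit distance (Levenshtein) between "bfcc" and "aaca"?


Computing edit distance: "bfcc" -> "aaca"
DP table:
           a    a    c    a
      0    1    2    3    4
  b   1    1    2    3    4
  f   2    2    2    3    4
  c   3    3    3    2    3
  c   4    4    4    3    3
Edit distance = dp[4][4] = 3

3


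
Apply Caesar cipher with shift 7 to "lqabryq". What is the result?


Caesar cipher: shift "lqabryq" by 7
  'l' (pos 11) + 7 = pos 18 = 's'
  'q' (pos 16) + 7 = pos 23 = 'x'
  'a' (pos 0) + 7 = pos 7 = 'h'
  'b' (pos 1) + 7 = pos 8 = 'i'
  'r' (pos 17) + 7 = pos 24 = 'y'
  'y' (pos 24) + 7 = pos 5 = 'f'
  'q' (pos 16) + 7 = pos 23 = 'x'
Result: sxhiyfx

sxhiyfx


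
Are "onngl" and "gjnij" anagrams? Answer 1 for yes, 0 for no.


Strings: "onngl", "gjnij"
Sorted first:  glnno
Sorted second: gijjn
Differ at position 1: 'l' vs 'i' => not anagrams

0


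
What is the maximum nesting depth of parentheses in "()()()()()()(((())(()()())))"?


Input: "()()()()()()(((())(()()())))"
Tracking depth:
  Position 0 '(': depth becomes 1
  Position 1 ')': depth becomes 0
  Position 2 '(': depth becomes 1
  Position 3 ')': depth becomes 0
  Position 4 '(': depth becomes 1
  Position 5 ')': depth becomes 0
  Position 6 '(': depth becomes 1
  Position 7 ')': depth becomes 0
  Position 8 '(': depth becomes 1
  Position 9 ')': depth becomes 0
  Position 10 '(': depth becomes 1
  Position 11 ')': depth becomes 0
  Position 12 '(': depth becomes 1
  Position 13 '(': depth becomes 2
  Position 14 '(': depth becomes 3
  Position 15 '(': depth becomes 4
  Position 16 ')': depth becomes 3
  Position 17 ')': depth becomes 2
  Position 18 '(': depth becomes 3
  Position 19 '(': depth becomes 4
  Position 20 ')': depth becomes 3
  Position 21 '(': depth becomes 4
  Position 22 ')': depth becomes 3
  Position 23 '(': depth becomes 4
  Position 24 ')': depth becomes 3
  Position 25 ')': depth becomes 2
  Position 26 ')': depth becomes 1
  Position 27 ')': depth becomes 0
Maximum depth reached: 4

4


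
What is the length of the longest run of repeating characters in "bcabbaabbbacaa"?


Input: "bcabbaabbbacaa"
Scanning for longest run:
  Position 1 ('c'): new char, reset run to 1
  Position 2 ('a'): new char, reset run to 1
  Position 3 ('b'): new char, reset run to 1
  Position 4 ('b'): continues run of 'b', length=2
  Position 5 ('a'): new char, reset run to 1
  Position 6 ('a'): continues run of 'a', length=2
  Position 7 ('b'): new char, reset run to 1
  Position 8 ('b'): continues run of 'b', length=2
  Position 9 ('b'): continues run of 'b', length=3
  Position 10 ('a'): new char, reset run to 1
  Position 11 ('c'): new char, reset run to 1
  Position 12 ('a'): new char, reset run to 1
  Position 13 ('a'): continues run of 'a', length=2
Longest run: 'b' with length 3

3


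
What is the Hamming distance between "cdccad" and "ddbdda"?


Comparing "cdccad" and "ddbdda" position by position:
  Position 0: 'c' vs 'd' => differ
  Position 1: 'd' vs 'd' => same
  Position 2: 'c' vs 'b' => differ
  Position 3: 'c' vs 'd' => differ
  Position 4: 'a' vs 'd' => differ
  Position 5: 'd' vs 'a' => differ
Total differences (Hamming distance): 5

5


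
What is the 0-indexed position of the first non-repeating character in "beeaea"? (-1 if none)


Input: beeaea
Character frequencies:
  'a': 2
  'b': 1
  'e': 3
Scanning left to right for freq == 1:
  Position 0 ('b'): unique! => answer = 0

0


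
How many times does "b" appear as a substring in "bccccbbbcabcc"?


Searching for "b" in "bccccbbbcabcc"
Scanning each position:
  Position 0: "b" => MATCH
  Position 1: "c" => no
  Position 2: "c" => no
  Position 3: "c" => no
  Position 4: "c" => no
  Position 5: "b" => MATCH
  Position 6: "b" => MATCH
  Position 7: "b" => MATCH
  Position 8: "c" => no
  Position 9: "a" => no
  Position 10: "b" => MATCH
  Position 11: "c" => no
  Position 12: "c" => no
Total occurrences: 5

5


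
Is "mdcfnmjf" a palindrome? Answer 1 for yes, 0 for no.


Input: mdcfnmjf
Reversed: fjmnfcdm
  Compare pos 0 ('m') with pos 7 ('f'): MISMATCH
  Compare pos 1 ('d') with pos 6 ('j'): MISMATCH
  Compare pos 2 ('c') with pos 5 ('m'): MISMATCH
  Compare pos 3 ('f') with pos 4 ('n'): MISMATCH
Result: not a palindrome

0


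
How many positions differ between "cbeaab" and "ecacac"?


Comparing "cbeaab" and "ecacac" position by position:
  Position 0: 'c' vs 'e' => DIFFER
  Position 1: 'b' vs 'c' => DIFFER
  Position 2: 'e' vs 'a' => DIFFER
  Position 3: 'a' vs 'c' => DIFFER
  Position 4: 'a' vs 'a' => same
  Position 5: 'b' vs 'c' => DIFFER
Positions that differ: 5

5


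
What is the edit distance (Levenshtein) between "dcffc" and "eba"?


Computing edit distance: "dcffc" -> "eba"
DP table:
           e    b    a
      0    1    2    3
  d   1    1    2    3
  c   2    2    2    3
  f   3    3    3    3
  f   4    4    4    4
  c   5    5    5    5
Edit distance = dp[5][3] = 5

5


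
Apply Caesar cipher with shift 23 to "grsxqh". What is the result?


Caesar cipher: shift "grsxqh" by 23
  'g' (pos 6) + 23 = pos 3 = 'd'
  'r' (pos 17) + 23 = pos 14 = 'o'
  's' (pos 18) + 23 = pos 15 = 'p'
  'x' (pos 23) + 23 = pos 20 = 'u'
  'q' (pos 16) + 23 = pos 13 = 'n'
  'h' (pos 7) + 23 = pos 4 = 'e'
Result: dopune

dopune


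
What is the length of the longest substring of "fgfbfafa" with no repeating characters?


Input: "fgfbfafa"
Sliding window (track last position of each char):
  Position 0 ('f'): window [0,0] length 1 -- new best
  Position 1 ('g'): window [0,1] length 2 -- new best
  Position 2 ('f'): repeat (last at 0), move window start to 1
  Position 2 ('f'): window [1,2] length 2
  Position 3 ('b'): window [1,3] length 3 -- new best
  Position 4 ('f'): repeat (last at 2), move window start to 3
  Position 4 ('f'): window [3,4] length 2
  Position 5 ('a'): window [3,5] length 3
  Position 6 ('f'): repeat (last at 4), move window start to 5
  Position 6 ('f'): window [5,6] length 2
  Position 7 ('a'): repeat (last at 5), move window start to 6
  Position 7 ('a'): window [6,7] length 2
Longest substring with no repeats: "gfb" with length 3

3


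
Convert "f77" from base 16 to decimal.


Input: "f77" in base 16
Positional expansion:
  Digit 'f' (value 15) x 16^2 = 3840
  Digit '7' (value 7) x 16^1 = 112
  Digit '7' (value 7) x 16^0 = 7
Sum = 3959

3959


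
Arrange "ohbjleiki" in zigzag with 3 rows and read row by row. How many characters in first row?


Zigzag "ohbjleiki" into 3 rows:
Placing characters:
  'o' => row 0
  'h' => row 1
  'b' => row 2
  'j' => row 1
  'l' => row 0
  'e' => row 1
  'i' => row 2
  'k' => row 1
  'i' => row 0
Rows:
  Row 0: "oli"
  Row 1: "hjek"
  Row 2: "bi"
First row length: 3

3


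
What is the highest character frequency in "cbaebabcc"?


Input: cbaebabcc
Character counts:
  'a': 2
  'b': 3
  'c': 3
  'e': 1
Maximum frequency: 3

3


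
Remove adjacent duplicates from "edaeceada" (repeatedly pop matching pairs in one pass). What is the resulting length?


Input: edaeceada
Stack-based adjacent duplicate removal:
  Read 'e': push. Stack: e
  Read 'd': push. Stack: ed
  Read 'a': push. Stack: eda
  Read 'e': push. Stack: edae
  Read 'c': push. Stack: edaec
  Read 'e': push. Stack: edaece
  Read 'a': push. Stack: edaecea
  Read 'd': push. Stack: edaecead
  Read 'a': push. Stack: edaeceada
Final stack: "edaeceada" (length 9)

9


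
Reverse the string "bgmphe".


Input: bgmphe
Reading characters right to left:
  Position 5: 'e'
  Position 4: 'h'
  Position 3: 'p'
  Position 2: 'm'
  Position 1: 'g'
  Position 0: 'b'
Reversed: ehpmgb

ehpmgb


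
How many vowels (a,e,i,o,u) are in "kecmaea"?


Input: kecmaea
Checking each character:
  'k' at position 0: consonant
  'e' at position 1: vowel (running total: 1)
  'c' at position 2: consonant
  'm' at position 3: consonant
  'a' at position 4: vowel (running total: 2)
  'e' at position 5: vowel (running total: 3)
  'a' at position 6: vowel (running total: 4)
Total vowels: 4

4


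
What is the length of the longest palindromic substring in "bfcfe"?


Input: "bfcfe"
Checking substrings for palindromes:
  [1:4] "fcf" (len 3) => palindrome
Longest palindromic substring: "fcf" with length 3

3


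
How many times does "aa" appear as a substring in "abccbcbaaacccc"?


Searching for "aa" in "abccbcbaaacccc"
Scanning each position:
  Position 0: "ab" => no
  Position 1: "bc" => no
  Position 2: "cc" => no
  Position 3: "cb" => no
  Position 4: "bc" => no
  Position 5: "cb" => no
  Position 6: "ba" => no
  Position 7: "aa" => MATCH
  Position 8: "aa" => MATCH
  Position 9: "ac" => no
  Position 10: "cc" => no
  Position 11: "cc" => no
  Position 12: "cc" => no
Total occurrences: 2

2


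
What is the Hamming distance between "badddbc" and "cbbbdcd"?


Comparing "badddbc" and "cbbbdcd" position by position:
  Position 0: 'b' vs 'c' => differ
  Position 1: 'a' vs 'b' => differ
  Position 2: 'd' vs 'b' => differ
  Position 3: 'd' vs 'b' => differ
  Position 4: 'd' vs 'd' => same
  Position 5: 'b' vs 'c' => differ
  Position 6: 'c' vs 'd' => differ
Total differences (Hamming distance): 6

6


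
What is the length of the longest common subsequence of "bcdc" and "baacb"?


LCS of "bcdc" and "baacb"
DP table:
           b    a    a    c    b
      0    0    0    0    0    0
  b   0    1    1    1    1    1
  c   0    1    1    1    2    2
  d   0    1    1    1    2    2
  c   0    1    1    1    2    2
LCS length = dp[4][5] = 2

2


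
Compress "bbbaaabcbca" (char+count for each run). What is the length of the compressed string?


Input: bbbaaabcbca
Runs:
  'b' x 3 => "b3"
  'a' x 3 => "a3"
  'b' x 1 => "b1"
  'c' x 1 => "c1"
  'b' x 1 => "b1"
  'c' x 1 => "c1"
  'a' x 1 => "a1"
Compressed: "b3a3b1c1b1c1a1"
Compressed length: 14

14


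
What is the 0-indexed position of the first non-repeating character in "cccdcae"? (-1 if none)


Input: cccdcae
Character frequencies:
  'a': 1
  'c': 4
  'd': 1
  'e': 1
Scanning left to right for freq == 1:
  Position 0 ('c'): freq=4, skip
  Position 1 ('c'): freq=4, skip
  Position 2 ('c'): freq=4, skip
  Position 3 ('d'): unique! => answer = 3

3


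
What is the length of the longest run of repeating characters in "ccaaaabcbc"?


Input: "ccaaaabcbc"
Scanning for longest run:
  Position 1 ('c'): continues run of 'c', length=2
  Position 2 ('a'): new char, reset run to 1
  Position 3 ('a'): continues run of 'a', length=2
  Position 4 ('a'): continues run of 'a', length=3
  Position 5 ('a'): continues run of 'a', length=4
  Position 6 ('b'): new char, reset run to 1
  Position 7 ('c'): new char, reset run to 1
  Position 8 ('b'): new char, reset run to 1
  Position 9 ('c'): new char, reset run to 1
Longest run: 'a' with length 4

4
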